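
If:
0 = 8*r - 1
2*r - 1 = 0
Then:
No Solution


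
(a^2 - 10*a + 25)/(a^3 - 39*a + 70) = (a - 5)/(a^2 + 5*a - 14)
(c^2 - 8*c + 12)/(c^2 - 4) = (c - 6)/(c + 2)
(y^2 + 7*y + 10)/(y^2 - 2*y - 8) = (y + 5)/(y - 4)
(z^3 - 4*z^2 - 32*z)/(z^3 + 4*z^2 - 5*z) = (z^2 - 4*z - 32)/(z^2 + 4*z - 5)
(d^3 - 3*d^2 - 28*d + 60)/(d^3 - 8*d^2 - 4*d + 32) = (d^2 - d - 30)/(d^2 - 6*d - 16)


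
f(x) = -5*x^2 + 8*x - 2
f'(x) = 8 - 10*x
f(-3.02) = -71.76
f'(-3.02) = 38.20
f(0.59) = 0.98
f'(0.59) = 2.10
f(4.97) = -85.74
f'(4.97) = -41.70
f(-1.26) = -20.02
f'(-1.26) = 20.60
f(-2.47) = -52.26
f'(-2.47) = 32.70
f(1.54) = -1.54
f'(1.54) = -7.40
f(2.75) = -17.81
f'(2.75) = -19.50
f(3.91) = -47.16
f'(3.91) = -31.10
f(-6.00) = -230.00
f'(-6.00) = 68.00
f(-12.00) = -818.00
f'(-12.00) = 128.00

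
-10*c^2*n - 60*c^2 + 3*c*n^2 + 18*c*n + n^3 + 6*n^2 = (-2*c + n)*(5*c + n)*(n + 6)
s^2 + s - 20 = (s - 4)*(s + 5)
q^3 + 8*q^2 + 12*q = q*(q + 2)*(q + 6)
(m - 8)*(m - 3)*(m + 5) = m^3 - 6*m^2 - 31*m + 120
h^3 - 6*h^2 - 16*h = h*(h - 8)*(h + 2)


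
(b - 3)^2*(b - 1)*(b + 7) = b^4 - 34*b^2 + 96*b - 63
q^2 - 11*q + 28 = (q - 7)*(q - 4)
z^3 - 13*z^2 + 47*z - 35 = (z - 7)*(z - 5)*(z - 1)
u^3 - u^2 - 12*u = u*(u - 4)*(u + 3)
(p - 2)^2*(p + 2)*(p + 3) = p^4 + p^3 - 10*p^2 - 4*p + 24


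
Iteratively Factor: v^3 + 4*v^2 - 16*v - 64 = (v - 4)*(v^2 + 8*v + 16) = (v - 4)*(v + 4)*(v + 4)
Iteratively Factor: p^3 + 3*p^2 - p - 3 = (p - 1)*(p^2 + 4*p + 3) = (p - 1)*(p + 1)*(p + 3)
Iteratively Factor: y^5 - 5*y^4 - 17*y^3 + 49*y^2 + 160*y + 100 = (y - 5)*(y^4 - 17*y^2 - 36*y - 20) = (y - 5)^2*(y^3 + 5*y^2 + 8*y + 4) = (y - 5)^2*(y + 1)*(y^2 + 4*y + 4) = (y - 5)^2*(y + 1)*(y + 2)*(y + 2)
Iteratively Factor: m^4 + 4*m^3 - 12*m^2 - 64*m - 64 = (m - 4)*(m^3 + 8*m^2 + 20*m + 16) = (m - 4)*(m + 2)*(m^2 + 6*m + 8) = (m - 4)*(m + 2)^2*(m + 4)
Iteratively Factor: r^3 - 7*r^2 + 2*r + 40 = (r - 4)*(r^2 - 3*r - 10) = (r - 5)*(r - 4)*(r + 2)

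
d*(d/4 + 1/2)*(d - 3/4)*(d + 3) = d^4/4 + 17*d^3/16 + 9*d^2/16 - 9*d/8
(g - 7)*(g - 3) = g^2 - 10*g + 21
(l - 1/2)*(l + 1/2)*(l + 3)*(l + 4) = l^4 + 7*l^3 + 47*l^2/4 - 7*l/4 - 3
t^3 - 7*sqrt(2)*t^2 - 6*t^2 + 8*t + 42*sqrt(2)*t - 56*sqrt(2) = (t - 4)*(t - 2)*(t - 7*sqrt(2))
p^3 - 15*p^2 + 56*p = p*(p - 8)*(p - 7)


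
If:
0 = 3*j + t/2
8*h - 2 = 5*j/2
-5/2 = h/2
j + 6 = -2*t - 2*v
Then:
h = -5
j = -84/5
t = 504/5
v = -477/5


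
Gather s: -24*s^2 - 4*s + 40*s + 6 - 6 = -24*s^2 + 36*s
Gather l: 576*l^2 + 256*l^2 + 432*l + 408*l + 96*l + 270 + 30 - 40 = 832*l^2 + 936*l + 260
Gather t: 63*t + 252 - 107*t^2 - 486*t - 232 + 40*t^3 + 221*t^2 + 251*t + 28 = 40*t^3 + 114*t^2 - 172*t + 48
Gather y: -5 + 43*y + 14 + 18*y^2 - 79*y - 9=18*y^2 - 36*y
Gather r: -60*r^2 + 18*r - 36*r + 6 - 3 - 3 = -60*r^2 - 18*r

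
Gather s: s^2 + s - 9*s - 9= s^2 - 8*s - 9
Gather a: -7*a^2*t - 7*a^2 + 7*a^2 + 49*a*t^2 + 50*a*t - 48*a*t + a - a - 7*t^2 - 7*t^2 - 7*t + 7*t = -7*a^2*t + a*(49*t^2 + 2*t) - 14*t^2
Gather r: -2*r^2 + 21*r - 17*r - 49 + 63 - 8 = -2*r^2 + 4*r + 6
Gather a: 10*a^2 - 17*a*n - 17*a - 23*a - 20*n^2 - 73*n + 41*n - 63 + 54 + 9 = 10*a^2 + a*(-17*n - 40) - 20*n^2 - 32*n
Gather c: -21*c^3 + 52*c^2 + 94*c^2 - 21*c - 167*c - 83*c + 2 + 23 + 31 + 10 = -21*c^3 + 146*c^2 - 271*c + 66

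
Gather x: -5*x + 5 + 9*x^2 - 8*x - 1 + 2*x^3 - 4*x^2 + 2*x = 2*x^3 + 5*x^2 - 11*x + 4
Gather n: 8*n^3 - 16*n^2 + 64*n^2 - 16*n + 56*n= 8*n^3 + 48*n^2 + 40*n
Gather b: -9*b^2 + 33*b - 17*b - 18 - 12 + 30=-9*b^2 + 16*b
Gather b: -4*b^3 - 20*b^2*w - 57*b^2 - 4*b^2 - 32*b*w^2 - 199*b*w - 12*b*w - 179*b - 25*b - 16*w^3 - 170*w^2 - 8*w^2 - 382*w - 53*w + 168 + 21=-4*b^3 + b^2*(-20*w - 61) + b*(-32*w^2 - 211*w - 204) - 16*w^3 - 178*w^2 - 435*w + 189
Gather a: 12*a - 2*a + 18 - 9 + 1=10*a + 10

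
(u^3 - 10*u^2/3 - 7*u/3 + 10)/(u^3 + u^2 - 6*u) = (u^2 - 4*u/3 - 5)/(u*(u + 3))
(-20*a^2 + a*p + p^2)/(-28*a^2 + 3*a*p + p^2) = (5*a + p)/(7*a + p)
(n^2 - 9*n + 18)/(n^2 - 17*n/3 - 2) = 3*(n - 3)/(3*n + 1)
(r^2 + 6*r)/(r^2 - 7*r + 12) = r*(r + 6)/(r^2 - 7*r + 12)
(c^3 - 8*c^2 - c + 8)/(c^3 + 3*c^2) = (c^3 - 8*c^2 - c + 8)/(c^2*(c + 3))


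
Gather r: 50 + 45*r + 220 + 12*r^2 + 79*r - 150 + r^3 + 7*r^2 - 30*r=r^3 + 19*r^2 + 94*r + 120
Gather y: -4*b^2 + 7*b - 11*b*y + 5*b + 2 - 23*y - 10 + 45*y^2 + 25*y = -4*b^2 + 12*b + 45*y^2 + y*(2 - 11*b) - 8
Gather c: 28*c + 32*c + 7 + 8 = 60*c + 15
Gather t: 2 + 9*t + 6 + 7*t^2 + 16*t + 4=7*t^2 + 25*t + 12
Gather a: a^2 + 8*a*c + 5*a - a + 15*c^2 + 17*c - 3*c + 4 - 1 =a^2 + a*(8*c + 4) + 15*c^2 + 14*c + 3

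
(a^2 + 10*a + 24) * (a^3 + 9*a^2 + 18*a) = a^5 + 19*a^4 + 132*a^3 + 396*a^2 + 432*a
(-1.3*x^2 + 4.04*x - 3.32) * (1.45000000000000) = -1.885*x^2 + 5.858*x - 4.814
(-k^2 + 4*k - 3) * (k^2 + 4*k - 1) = -k^4 + 14*k^2 - 16*k + 3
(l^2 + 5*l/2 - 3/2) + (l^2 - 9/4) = 2*l^2 + 5*l/2 - 15/4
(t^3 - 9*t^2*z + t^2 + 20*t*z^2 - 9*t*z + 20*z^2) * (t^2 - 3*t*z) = t^5 - 12*t^4*z + t^4 + 47*t^3*z^2 - 12*t^3*z - 60*t^2*z^3 + 47*t^2*z^2 - 60*t*z^3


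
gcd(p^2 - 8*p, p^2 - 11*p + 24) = p - 8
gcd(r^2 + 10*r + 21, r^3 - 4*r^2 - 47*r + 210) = r + 7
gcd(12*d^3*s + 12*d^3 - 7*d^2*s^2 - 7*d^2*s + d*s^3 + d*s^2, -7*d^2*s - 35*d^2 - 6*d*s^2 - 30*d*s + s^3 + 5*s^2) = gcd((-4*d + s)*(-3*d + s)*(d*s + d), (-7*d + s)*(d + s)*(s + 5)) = 1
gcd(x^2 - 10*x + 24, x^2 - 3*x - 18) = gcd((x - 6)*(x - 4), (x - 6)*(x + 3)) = x - 6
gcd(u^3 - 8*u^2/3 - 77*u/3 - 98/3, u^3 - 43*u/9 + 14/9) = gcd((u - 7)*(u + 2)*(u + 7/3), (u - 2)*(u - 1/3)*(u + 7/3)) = u + 7/3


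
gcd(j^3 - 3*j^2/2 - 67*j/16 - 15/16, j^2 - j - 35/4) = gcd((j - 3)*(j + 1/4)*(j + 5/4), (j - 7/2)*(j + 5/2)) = 1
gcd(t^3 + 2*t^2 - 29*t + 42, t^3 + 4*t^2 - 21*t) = t^2 + 4*t - 21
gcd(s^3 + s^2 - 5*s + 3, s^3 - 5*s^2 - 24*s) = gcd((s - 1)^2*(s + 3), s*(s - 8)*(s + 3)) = s + 3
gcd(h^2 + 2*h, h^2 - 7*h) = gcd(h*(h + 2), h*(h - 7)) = h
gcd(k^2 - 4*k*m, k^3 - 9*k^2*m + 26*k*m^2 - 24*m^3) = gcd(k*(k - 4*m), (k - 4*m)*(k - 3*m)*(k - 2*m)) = k - 4*m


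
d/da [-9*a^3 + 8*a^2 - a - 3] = -27*a^2 + 16*a - 1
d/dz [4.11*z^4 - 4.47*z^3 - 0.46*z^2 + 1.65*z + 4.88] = 16.44*z^3 - 13.41*z^2 - 0.92*z + 1.65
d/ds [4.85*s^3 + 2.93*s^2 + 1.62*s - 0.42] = 14.55*s^2 + 5.86*s + 1.62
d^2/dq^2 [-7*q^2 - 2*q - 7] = -14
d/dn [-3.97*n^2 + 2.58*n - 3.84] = 2.58 - 7.94*n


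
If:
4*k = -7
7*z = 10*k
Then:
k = -7/4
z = -5/2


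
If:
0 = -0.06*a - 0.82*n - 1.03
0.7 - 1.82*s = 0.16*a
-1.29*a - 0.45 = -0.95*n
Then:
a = -1.21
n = -1.17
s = 0.49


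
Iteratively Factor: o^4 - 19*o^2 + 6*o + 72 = (o - 3)*(o^3 + 3*o^2 - 10*o - 24) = (o - 3)*(o + 4)*(o^2 - o - 6) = (o - 3)*(o + 2)*(o + 4)*(o - 3)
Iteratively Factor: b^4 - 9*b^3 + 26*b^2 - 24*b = (b - 2)*(b^3 - 7*b^2 + 12*b) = (b - 4)*(b - 2)*(b^2 - 3*b) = (b - 4)*(b - 3)*(b - 2)*(b)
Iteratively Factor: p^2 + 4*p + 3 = (p + 3)*(p + 1)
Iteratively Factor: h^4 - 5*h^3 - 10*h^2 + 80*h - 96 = (h - 4)*(h^3 - h^2 - 14*h + 24) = (h - 4)*(h - 2)*(h^2 + h - 12) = (h - 4)*(h - 3)*(h - 2)*(h + 4)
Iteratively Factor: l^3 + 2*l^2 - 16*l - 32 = (l + 4)*(l^2 - 2*l - 8) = (l - 4)*(l + 4)*(l + 2)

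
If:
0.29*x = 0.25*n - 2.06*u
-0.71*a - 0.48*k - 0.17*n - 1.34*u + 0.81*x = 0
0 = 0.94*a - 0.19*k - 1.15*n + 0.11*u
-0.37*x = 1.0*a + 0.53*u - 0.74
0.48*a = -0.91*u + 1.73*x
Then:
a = 0.64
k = -0.99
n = 0.69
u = 0.05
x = 0.20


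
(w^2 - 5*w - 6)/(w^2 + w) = (w - 6)/w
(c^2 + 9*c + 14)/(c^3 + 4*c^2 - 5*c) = (c^2 + 9*c + 14)/(c*(c^2 + 4*c - 5))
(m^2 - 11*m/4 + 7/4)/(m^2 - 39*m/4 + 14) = (m - 1)/(m - 8)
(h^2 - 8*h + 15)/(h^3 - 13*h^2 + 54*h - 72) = (h - 5)/(h^2 - 10*h + 24)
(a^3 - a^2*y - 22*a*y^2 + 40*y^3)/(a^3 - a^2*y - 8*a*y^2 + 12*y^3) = (-a^2 - a*y + 20*y^2)/(-a^2 - a*y + 6*y^2)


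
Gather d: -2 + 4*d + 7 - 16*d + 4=9 - 12*d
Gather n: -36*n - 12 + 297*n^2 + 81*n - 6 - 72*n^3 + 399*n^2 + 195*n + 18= -72*n^3 + 696*n^2 + 240*n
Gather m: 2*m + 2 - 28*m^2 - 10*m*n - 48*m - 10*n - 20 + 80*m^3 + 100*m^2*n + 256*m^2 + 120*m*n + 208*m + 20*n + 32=80*m^3 + m^2*(100*n + 228) + m*(110*n + 162) + 10*n + 14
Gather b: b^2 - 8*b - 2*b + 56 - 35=b^2 - 10*b + 21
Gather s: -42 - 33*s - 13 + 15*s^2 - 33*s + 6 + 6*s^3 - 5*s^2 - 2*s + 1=6*s^3 + 10*s^2 - 68*s - 48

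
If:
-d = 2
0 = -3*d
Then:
No Solution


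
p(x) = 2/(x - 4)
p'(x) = -2/(x - 4)^2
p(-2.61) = -0.30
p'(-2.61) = -0.05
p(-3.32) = -0.27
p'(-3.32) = -0.04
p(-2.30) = -0.32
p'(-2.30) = -0.05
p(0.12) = -0.52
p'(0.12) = -0.13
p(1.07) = -0.68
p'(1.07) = -0.23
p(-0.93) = -0.41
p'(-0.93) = -0.08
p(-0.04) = -0.50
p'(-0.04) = -0.12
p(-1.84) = -0.34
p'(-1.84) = -0.06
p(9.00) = 0.40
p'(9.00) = -0.08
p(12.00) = 0.25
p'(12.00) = -0.03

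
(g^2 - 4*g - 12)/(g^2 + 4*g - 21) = (g^2 - 4*g - 12)/(g^2 + 4*g - 21)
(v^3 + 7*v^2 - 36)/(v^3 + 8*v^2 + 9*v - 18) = (v - 2)/(v - 1)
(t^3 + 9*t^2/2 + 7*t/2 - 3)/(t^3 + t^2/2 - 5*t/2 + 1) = (t + 3)/(t - 1)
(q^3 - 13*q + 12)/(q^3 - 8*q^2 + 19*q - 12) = (q + 4)/(q - 4)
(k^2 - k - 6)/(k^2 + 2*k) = (k - 3)/k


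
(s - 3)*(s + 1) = s^2 - 2*s - 3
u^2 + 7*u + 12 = (u + 3)*(u + 4)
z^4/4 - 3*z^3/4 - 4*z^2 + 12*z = z*(z/4 + 1)*(z - 4)*(z - 3)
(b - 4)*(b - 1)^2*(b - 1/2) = b^4 - 13*b^3/2 + 12*b^2 - 17*b/2 + 2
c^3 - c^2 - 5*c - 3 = (c - 3)*(c + 1)^2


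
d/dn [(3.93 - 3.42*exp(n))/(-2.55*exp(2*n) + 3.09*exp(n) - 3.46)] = (-8.721*exp(2*n) + 20.043*exp(n) - 0.310499999999999)*exp(n)/(6.5025*exp(4*n) - 15.759*exp(3*n) + 27.1941*exp(2*n) - 21.3828*exp(n) + 11.9716)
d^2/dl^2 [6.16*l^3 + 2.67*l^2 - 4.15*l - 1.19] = 36.96*l + 5.34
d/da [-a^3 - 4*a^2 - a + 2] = -3*a^2 - 8*a - 1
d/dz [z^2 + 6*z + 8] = 2*z + 6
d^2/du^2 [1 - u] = 0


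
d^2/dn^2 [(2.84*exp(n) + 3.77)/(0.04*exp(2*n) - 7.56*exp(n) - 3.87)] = (0.00454400000000001*exp(4*n) + 0.882943999999999*exp(3*n) - 0.782352000000003*exp(2*n) + 134.713008*exp(n) - 67.765248)*exp(n)/(6.4e-5*exp(6*n) - 0.036288*exp(5*n) + 6.839856*exp(4*n) - 425.059488*exp(3*n) - 661.756068*exp(2*n) - 339.676092*exp(n) - 57.960603)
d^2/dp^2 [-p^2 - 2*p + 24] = -2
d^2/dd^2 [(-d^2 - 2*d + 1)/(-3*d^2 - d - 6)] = 2*(15*d^3 - 81*d^2 - 117*d + 41)/(27*d^6 + 27*d^5 + 171*d^4 + 109*d^3 + 342*d^2 + 108*d + 216)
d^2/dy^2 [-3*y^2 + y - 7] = -6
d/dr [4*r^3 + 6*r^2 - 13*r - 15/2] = 12*r^2 + 12*r - 13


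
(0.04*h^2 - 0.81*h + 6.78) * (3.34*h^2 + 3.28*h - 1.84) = 0.1336*h^4 - 2.5742*h^3 + 19.9148*h^2 + 23.7288*h - 12.4752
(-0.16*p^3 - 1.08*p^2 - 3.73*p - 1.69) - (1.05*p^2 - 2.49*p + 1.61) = -0.16*p^3 - 2.13*p^2 - 1.24*p - 3.3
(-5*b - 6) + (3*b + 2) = -2*b - 4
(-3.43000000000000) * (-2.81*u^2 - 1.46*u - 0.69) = 9.6383*u^2 + 5.0078*u + 2.3667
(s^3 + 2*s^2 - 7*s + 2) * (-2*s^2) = -2*s^5 - 4*s^4 + 14*s^3 - 4*s^2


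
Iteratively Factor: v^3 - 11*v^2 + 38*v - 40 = (v - 2)*(v^2 - 9*v + 20) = (v - 5)*(v - 2)*(v - 4)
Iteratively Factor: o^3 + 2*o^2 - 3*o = (o + 3)*(o^2 - o) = (o - 1)*(o + 3)*(o)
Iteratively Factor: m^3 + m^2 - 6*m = (m)*(m^2 + m - 6) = m*(m - 2)*(m + 3)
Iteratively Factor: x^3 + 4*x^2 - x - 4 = (x + 1)*(x^2 + 3*x - 4) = (x - 1)*(x + 1)*(x + 4)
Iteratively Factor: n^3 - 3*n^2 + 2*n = (n - 1)*(n^2 - 2*n) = (n - 2)*(n - 1)*(n)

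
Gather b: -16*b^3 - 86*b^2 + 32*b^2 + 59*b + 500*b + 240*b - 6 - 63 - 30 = -16*b^3 - 54*b^2 + 799*b - 99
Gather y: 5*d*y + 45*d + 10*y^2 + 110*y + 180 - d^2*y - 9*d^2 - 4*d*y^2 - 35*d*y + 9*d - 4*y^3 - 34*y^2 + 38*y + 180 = -9*d^2 + 54*d - 4*y^3 + y^2*(-4*d - 24) + y*(-d^2 - 30*d + 148) + 360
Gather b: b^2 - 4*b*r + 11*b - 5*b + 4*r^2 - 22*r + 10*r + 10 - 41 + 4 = b^2 + b*(6 - 4*r) + 4*r^2 - 12*r - 27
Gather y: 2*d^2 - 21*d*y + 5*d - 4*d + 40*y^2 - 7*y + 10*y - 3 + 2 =2*d^2 + d + 40*y^2 + y*(3 - 21*d) - 1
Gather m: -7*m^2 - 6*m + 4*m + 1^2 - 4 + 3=-7*m^2 - 2*m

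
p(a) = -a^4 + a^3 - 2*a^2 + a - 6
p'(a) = -4*a^3 + 3*a^2 - 4*a + 1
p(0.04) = -5.96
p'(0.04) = 0.84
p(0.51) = -5.95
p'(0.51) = -0.79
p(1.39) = -9.52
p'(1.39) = -9.51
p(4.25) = -287.36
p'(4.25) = -268.88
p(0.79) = -6.35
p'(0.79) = -2.26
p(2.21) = -26.62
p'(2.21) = -36.36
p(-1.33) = -16.35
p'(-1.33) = 21.04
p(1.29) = -8.66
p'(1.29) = -7.75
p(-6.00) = -1596.00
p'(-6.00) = 997.00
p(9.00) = -5991.00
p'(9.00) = -2708.00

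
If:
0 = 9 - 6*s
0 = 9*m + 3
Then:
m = -1/3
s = 3/2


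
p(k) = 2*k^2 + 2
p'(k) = 4*k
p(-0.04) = 2.00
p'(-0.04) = -0.16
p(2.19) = 11.59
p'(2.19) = 8.76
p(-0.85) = 3.44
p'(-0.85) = -3.40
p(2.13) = 11.07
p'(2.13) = 8.52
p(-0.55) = 2.60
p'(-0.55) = -2.20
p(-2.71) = 16.69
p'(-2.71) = -10.84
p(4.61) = 44.50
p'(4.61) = 18.44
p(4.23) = 37.79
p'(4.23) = 16.92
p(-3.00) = 20.00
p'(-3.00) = -12.00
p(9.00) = 164.00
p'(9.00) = 36.00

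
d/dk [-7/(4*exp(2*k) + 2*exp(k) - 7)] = (56*exp(k) + 14)*exp(k)/(4*exp(2*k) + 2*exp(k) - 7)^2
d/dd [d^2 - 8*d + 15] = 2*d - 8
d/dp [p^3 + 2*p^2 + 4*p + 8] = 3*p^2 + 4*p + 4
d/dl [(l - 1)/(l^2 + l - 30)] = (l^2 + l - (l - 1)*(2*l + 1) - 30)/(l^2 + l - 30)^2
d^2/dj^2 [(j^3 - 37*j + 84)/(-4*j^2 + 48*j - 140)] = 12*(-3*j^3 + 42*j^2 - 189*j + 266)/(j^6 - 36*j^5 + 537*j^4 - 4248*j^3 + 18795*j^2 - 44100*j + 42875)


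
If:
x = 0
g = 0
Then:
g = 0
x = 0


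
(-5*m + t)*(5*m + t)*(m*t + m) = -25*m^3*t - 25*m^3 + m*t^3 + m*t^2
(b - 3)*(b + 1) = b^2 - 2*b - 3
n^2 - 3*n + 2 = (n - 2)*(n - 1)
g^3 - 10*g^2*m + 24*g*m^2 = g*(g - 6*m)*(g - 4*m)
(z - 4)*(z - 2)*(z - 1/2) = z^3 - 13*z^2/2 + 11*z - 4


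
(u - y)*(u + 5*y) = u^2 + 4*u*y - 5*y^2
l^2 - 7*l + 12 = (l - 4)*(l - 3)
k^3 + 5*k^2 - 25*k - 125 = (k - 5)*(k + 5)^2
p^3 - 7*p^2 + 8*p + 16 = (p - 4)^2*(p + 1)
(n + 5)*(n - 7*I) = n^2 + 5*n - 7*I*n - 35*I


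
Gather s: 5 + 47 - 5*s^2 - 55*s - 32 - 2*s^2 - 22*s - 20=-7*s^2 - 77*s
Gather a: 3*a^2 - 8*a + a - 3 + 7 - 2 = 3*a^2 - 7*a + 2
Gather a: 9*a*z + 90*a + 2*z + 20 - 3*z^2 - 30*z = a*(9*z + 90) - 3*z^2 - 28*z + 20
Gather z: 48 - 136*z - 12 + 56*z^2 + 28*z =56*z^2 - 108*z + 36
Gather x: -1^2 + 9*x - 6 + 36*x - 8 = 45*x - 15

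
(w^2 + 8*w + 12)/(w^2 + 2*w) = (w + 6)/w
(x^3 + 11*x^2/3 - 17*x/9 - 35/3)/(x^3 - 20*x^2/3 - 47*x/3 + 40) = (x + 7/3)/(x - 8)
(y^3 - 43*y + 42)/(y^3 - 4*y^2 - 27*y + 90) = (y^2 + 6*y - 7)/(y^2 + 2*y - 15)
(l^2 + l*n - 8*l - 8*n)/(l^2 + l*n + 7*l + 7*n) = (l - 8)/(l + 7)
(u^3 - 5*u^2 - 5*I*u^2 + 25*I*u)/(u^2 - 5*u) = u - 5*I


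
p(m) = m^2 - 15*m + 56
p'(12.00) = 9.00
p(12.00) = 20.00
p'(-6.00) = -27.00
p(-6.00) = 182.00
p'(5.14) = -4.72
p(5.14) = 5.32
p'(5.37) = -4.26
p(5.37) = 4.29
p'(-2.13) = -19.26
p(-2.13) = 92.49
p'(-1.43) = -17.86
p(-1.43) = 79.49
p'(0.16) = -14.68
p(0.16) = 53.63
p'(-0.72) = -16.44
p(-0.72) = 67.32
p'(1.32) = -12.36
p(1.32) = 37.94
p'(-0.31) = -15.62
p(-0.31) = 60.75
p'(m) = 2*m - 15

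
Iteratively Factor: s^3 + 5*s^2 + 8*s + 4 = (s + 2)*(s^2 + 3*s + 2) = (s + 2)^2*(s + 1)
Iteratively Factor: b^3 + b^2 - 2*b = (b)*(b^2 + b - 2) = b*(b - 1)*(b + 2)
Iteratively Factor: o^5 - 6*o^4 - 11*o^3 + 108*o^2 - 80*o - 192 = (o + 1)*(o^4 - 7*o^3 - 4*o^2 + 112*o - 192) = (o - 4)*(o + 1)*(o^3 - 3*o^2 - 16*o + 48) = (o - 4)^2*(o + 1)*(o^2 + o - 12) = (o - 4)^2*(o + 1)*(o + 4)*(o - 3)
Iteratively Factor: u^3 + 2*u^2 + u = (u + 1)*(u^2 + u) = u*(u + 1)*(u + 1)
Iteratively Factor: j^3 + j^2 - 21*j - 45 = (j + 3)*(j^2 - 2*j - 15) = (j + 3)^2*(j - 5)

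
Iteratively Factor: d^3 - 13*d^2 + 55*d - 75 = (d - 5)*(d^2 - 8*d + 15) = (d - 5)^2*(d - 3)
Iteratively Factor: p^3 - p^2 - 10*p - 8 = (p + 1)*(p^2 - 2*p - 8) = (p - 4)*(p + 1)*(p + 2)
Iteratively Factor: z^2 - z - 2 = (z - 2)*(z + 1)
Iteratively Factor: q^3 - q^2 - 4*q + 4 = (q - 2)*(q^2 + q - 2) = (q - 2)*(q - 1)*(q + 2)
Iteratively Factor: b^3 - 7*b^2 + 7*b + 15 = (b - 3)*(b^2 - 4*b - 5) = (b - 5)*(b - 3)*(b + 1)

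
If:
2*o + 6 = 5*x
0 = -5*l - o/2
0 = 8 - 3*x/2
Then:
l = -31/30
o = 31/3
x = 16/3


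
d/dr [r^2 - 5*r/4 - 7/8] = 2*r - 5/4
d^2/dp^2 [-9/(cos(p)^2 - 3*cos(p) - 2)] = 9*(-4*sin(p)^4 + 19*sin(p)^2 - 21*cos(p)/4 + 9*cos(3*p)/4 + 7)/(sin(p)^2 + 3*cos(p) + 1)^3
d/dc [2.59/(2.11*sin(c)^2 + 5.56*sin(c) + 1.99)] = -(10.9298*sin(c) + 14.4004)*cos(c)/(2.11*sin(c)^2 + 5.56*sin(c) + 1.99)^2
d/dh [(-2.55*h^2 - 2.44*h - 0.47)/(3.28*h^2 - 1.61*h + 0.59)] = (12.1087*h^2 + 0.0742000000000003*h - 2.1963)/(10.7584*h^4 - 10.5616*h^3 + 6.4625*h^2 - 1.8998*h + 0.3481)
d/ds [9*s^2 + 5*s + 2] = 18*s + 5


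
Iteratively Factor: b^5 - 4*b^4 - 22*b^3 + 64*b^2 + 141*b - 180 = (b - 1)*(b^4 - 3*b^3 - 25*b^2 + 39*b + 180) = (b - 1)*(b + 3)*(b^3 - 6*b^2 - 7*b + 60) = (b - 5)*(b - 1)*(b + 3)*(b^2 - b - 12) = (b - 5)*(b - 4)*(b - 1)*(b + 3)*(b + 3)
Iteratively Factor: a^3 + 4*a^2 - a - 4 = (a + 1)*(a^2 + 3*a - 4) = (a + 1)*(a + 4)*(a - 1)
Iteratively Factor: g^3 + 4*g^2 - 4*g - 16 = (g + 4)*(g^2 - 4) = (g - 2)*(g + 4)*(g + 2)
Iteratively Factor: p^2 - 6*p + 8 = (p - 2)*(p - 4)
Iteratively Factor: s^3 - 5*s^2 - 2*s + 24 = (s - 3)*(s^2 - 2*s - 8) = (s - 3)*(s + 2)*(s - 4)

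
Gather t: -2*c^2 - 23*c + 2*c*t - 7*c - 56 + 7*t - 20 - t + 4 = -2*c^2 - 30*c + t*(2*c + 6) - 72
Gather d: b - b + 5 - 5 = 0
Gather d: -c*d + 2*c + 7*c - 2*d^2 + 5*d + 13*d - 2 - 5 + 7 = 9*c - 2*d^2 + d*(18 - c)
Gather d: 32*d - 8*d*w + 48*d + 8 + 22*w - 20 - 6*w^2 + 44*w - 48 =d*(80 - 8*w) - 6*w^2 + 66*w - 60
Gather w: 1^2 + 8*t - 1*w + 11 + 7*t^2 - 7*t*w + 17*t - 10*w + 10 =7*t^2 + 25*t + w*(-7*t - 11) + 22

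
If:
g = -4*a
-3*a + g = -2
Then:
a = 2/7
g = -8/7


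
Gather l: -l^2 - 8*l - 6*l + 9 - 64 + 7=-l^2 - 14*l - 48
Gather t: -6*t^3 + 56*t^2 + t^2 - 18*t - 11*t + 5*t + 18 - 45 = -6*t^3 + 57*t^2 - 24*t - 27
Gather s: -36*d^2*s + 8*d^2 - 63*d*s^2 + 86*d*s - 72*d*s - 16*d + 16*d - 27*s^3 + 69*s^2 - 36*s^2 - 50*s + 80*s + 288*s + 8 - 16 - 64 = 8*d^2 - 27*s^3 + s^2*(33 - 63*d) + s*(-36*d^2 + 14*d + 318) - 72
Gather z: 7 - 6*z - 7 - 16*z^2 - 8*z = -16*z^2 - 14*z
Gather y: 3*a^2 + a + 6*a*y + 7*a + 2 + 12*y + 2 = 3*a^2 + 8*a + y*(6*a + 12) + 4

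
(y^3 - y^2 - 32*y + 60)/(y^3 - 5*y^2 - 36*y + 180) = (y - 2)/(y - 6)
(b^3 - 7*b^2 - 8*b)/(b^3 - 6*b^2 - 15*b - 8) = b/(b + 1)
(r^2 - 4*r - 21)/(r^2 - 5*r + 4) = (r^2 - 4*r - 21)/(r^2 - 5*r + 4)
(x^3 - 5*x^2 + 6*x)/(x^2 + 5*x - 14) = x*(x - 3)/(x + 7)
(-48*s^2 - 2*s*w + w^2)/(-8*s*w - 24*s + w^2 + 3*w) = (6*s + w)/(w + 3)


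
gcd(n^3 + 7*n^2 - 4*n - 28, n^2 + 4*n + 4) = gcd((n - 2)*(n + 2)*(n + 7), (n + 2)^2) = n + 2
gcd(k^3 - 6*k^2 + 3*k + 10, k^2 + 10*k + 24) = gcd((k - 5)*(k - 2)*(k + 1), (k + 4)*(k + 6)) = 1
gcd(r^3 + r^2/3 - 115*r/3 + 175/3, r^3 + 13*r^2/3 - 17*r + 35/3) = r^2 + 16*r/3 - 35/3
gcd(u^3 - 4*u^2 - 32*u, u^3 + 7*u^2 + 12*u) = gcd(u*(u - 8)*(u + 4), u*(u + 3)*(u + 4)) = u^2 + 4*u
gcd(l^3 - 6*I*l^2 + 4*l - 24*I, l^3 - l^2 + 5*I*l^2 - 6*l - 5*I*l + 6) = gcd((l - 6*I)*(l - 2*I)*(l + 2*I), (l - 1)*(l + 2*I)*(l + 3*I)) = l + 2*I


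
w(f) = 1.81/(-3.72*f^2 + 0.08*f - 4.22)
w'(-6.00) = -0.00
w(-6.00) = -0.01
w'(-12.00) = -0.00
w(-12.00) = -0.00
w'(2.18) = 0.06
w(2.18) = -0.08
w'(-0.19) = -0.14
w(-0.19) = -0.41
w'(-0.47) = -0.25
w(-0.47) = -0.36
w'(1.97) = 0.08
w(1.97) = -0.10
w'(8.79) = 0.00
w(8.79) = -0.01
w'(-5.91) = -0.00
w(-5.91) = -0.01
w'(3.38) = 0.02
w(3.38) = -0.04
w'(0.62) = 0.26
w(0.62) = -0.32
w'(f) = 1.81*(7.44*f - 0.08)/(-3.72*f^2 + 0.08*f - 4.22)^2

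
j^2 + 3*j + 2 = (j + 1)*(j + 2)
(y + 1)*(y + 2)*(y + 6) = y^3 + 9*y^2 + 20*y + 12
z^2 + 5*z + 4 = (z + 1)*(z + 4)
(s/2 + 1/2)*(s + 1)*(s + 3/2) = s^3/2 + 7*s^2/4 + 2*s + 3/4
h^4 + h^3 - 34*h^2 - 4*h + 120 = (h - 5)*(h - 2)*(h + 2)*(h + 6)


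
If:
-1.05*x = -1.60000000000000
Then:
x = 1.52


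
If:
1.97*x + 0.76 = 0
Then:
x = -0.39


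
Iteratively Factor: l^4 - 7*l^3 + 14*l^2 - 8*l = (l - 4)*(l^3 - 3*l^2 + 2*l) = (l - 4)*(l - 1)*(l^2 - 2*l) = l*(l - 4)*(l - 1)*(l - 2)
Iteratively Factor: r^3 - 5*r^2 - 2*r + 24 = (r - 4)*(r^2 - r - 6) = (r - 4)*(r + 2)*(r - 3)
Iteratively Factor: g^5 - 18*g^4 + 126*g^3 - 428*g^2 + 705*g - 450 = (g - 5)*(g^4 - 13*g^3 + 61*g^2 - 123*g + 90) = (g - 5)*(g - 3)*(g^3 - 10*g^2 + 31*g - 30) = (g - 5)*(g - 3)*(g - 2)*(g^2 - 8*g + 15) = (g - 5)*(g - 3)^2*(g - 2)*(g - 5)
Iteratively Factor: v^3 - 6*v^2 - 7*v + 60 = (v + 3)*(v^2 - 9*v + 20) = (v - 5)*(v + 3)*(v - 4)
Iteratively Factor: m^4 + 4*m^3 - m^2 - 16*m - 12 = (m + 2)*(m^3 + 2*m^2 - 5*m - 6) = (m + 2)*(m + 3)*(m^2 - m - 2) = (m - 2)*(m + 2)*(m + 3)*(m + 1)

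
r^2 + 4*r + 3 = (r + 1)*(r + 3)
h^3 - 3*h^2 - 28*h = h*(h - 7)*(h + 4)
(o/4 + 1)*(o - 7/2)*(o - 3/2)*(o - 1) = o^4/4 - o^3/2 - 55*o^2/16 + 143*o/16 - 21/4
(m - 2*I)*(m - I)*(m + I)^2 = m^4 - I*m^3 + 3*m^2 - I*m + 2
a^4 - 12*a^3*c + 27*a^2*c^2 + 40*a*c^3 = a*(a - 8*c)*(a - 5*c)*(a + c)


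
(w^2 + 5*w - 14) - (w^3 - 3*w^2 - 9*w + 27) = -w^3 + 4*w^2 + 14*w - 41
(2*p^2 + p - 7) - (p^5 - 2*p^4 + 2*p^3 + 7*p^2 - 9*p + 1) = -p^5 + 2*p^4 - 2*p^3 - 5*p^2 + 10*p - 8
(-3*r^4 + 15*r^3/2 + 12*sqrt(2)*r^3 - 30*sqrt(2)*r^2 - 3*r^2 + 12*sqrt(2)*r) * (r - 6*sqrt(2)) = -3*r^5 + 15*r^4/2 + 30*sqrt(2)*r^4 - 147*r^3 - 75*sqrt(2)*r^3 + 30*sqrt(2)*r^2 + 360*r^2 - 144*r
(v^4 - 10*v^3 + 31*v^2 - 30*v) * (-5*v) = -5*v^5 + 50*v^4 - 155*v^3 + 150*v^2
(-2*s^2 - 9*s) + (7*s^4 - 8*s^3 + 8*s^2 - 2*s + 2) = 7*s^4 - 8*s^3 + 6*s^2 - 11*s + 2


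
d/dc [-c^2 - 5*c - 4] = -2*c - 5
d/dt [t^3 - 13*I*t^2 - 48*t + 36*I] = 3*t^2 - 26*I*t - 48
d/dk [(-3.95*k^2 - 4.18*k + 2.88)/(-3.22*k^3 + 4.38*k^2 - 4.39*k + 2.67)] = (-12.719*k^4 - 26.9192*k^3 + 63.4697*k^2 - 46.3218*k + 1.4826)/(10.3684*k^6 - 28.2072*k^5 + 47.456*k^4 - 55.6512*k^3 + 42.6613*k^2 - 23.4426*k + 7.1289)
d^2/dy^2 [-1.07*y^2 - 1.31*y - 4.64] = -2.14000000000000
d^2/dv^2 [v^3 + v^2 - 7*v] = 6*v + 2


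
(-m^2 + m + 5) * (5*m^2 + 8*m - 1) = -5*m^4 - 3*m^3 + 34*m^2 + 39*m - 5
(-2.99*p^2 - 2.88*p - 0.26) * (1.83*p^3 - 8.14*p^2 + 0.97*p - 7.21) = -5.4717*p^5 + 19.0682*p^4 + 20.0671*p^3 + 20.8807*p^2 + 20.5126*p + 1.8746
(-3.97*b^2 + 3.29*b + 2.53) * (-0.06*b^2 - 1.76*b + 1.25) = 0.2382*b^4 + 6.7898*b^3 - 10.9047*b^2 - 0.3403*b + 3.1625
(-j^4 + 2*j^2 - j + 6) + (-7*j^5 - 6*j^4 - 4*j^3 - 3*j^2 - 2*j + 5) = -7*j^5 - 7*j^4 - 4*j^3 - j^2 - 3*j + 11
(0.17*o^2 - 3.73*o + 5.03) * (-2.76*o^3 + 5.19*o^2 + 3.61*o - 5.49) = -0.4692*o^5 + 11.1771*o^4 - 32.6278*o^3 + 11.7071*o^2 + 38.636*o - 27.6147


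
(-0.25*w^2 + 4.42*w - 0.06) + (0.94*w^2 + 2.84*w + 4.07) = 0.69*w^2 + 7.26*w + 4.01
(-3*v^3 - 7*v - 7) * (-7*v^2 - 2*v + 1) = 21*v^5 + 6*v^4 + 46*v^3 + 63*v^2 + 7*v - 7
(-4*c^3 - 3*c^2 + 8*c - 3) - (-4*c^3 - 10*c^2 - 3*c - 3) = 7*c^2 + 11*c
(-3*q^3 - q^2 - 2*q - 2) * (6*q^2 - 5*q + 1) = -18*q^5 + 9*q^4 - 10*q^3 - 3*q^2 + 8*q - 2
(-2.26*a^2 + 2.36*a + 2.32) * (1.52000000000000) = -3.4352*a^2 + 3.5872*a + 3.5264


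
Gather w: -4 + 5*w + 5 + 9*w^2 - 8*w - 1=9*w^2 - 3*w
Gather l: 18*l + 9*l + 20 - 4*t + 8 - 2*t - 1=27*l - 6*t + 27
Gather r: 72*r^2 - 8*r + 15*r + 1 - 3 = 72*r^2 + 7*r - 2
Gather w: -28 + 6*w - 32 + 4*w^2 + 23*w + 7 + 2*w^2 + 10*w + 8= 6*w^2 + 39*w - 45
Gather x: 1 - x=1 - x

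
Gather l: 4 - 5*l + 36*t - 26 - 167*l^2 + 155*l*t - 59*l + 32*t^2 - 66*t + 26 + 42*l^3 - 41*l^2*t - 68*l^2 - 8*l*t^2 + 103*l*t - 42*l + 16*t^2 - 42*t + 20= 42*l^3 + l^2*(-41*t - 235) + l*(-8*t^2 + 258*t - 106) + 48*t^2 - 72*t + 24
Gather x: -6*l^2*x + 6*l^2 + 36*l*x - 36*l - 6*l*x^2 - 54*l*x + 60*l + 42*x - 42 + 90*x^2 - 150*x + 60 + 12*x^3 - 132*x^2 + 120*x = 6*l^2 + 24*l + 12*x^3 + x^2*(-6*l - 42) + x*(-6*l^2 - 18*l + 12) + 18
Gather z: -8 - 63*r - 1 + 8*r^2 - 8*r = 8*r^2 - 71*r - 9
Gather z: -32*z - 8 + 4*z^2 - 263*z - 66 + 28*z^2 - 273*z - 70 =32*z^2 - 568*z - 144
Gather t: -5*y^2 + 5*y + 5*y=-5*y^2 + 10*y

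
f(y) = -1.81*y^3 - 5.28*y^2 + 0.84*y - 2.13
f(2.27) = -48.60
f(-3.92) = 22.47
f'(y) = -5.43*y^2 - 10.56*y + 0.84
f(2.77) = -78.79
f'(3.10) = -84.08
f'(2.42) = -56.52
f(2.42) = -56.67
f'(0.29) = -2.68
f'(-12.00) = -654.36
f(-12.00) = 2355.15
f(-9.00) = 882.12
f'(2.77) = -70.08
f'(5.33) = -209.71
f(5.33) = -421.72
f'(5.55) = -225.03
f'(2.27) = -51.11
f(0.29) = -2.37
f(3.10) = -104.19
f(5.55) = -469.53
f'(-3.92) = -41.20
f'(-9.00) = -343.95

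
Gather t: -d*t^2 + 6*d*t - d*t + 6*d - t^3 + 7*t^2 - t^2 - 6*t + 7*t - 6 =6*d - t^3 + t^2*(6 - d) + t*(5*d + 1) - 6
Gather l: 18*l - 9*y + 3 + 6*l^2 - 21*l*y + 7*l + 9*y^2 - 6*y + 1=6*l^2 + l*(25 - 21*y) + 9*y^2 - 15*y + 4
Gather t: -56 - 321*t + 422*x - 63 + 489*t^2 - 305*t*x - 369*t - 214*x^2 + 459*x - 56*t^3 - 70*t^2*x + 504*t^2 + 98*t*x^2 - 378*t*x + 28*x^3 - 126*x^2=-56*t^3 + t^2*(993 - 70*x) + t*(98*x^2 - 683*x - 690) + 28*x^3 - 340*x^2 + 881*x - 119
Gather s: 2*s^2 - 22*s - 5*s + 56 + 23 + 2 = 2*s^2 - 27*s + 81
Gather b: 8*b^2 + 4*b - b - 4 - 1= 8*b^2 + 3*b - 5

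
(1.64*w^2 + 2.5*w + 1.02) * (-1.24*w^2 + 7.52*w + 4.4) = -2.0336*w^4 + 9.2328*w^3 + 24.7512*w^2 + 18.6704*w + 4.488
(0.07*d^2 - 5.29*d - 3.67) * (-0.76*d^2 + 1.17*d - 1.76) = -0.0532*d^4 + 4.1023*d^3 - 3.5233*d^2 + 5.0165*d + 6.4592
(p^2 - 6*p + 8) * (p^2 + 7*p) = p^4 + p^3 - 34*p^2 + 56*p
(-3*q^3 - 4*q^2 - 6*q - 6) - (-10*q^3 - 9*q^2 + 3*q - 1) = 7*q^3 + 5*q^2 - 9*q - 5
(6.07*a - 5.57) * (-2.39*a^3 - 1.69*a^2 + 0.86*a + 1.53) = -14.5073*a^4 + 3.054*a^3 + 14.6335*a^2 + 4.4969*a - 8.5221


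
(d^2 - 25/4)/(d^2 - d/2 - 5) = (d + 5/2)/(d + 2)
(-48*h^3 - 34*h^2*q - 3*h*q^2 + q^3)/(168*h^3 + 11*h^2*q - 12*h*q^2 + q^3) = (2*h + q)/(-7*h + q)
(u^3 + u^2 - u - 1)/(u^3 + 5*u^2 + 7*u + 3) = (u - 1)/(u + 3)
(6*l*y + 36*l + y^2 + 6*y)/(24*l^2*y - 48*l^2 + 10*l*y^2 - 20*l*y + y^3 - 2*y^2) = (y + 6)/(4*l*y - 8*l + y^2 - 2*y)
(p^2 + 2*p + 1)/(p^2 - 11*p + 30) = (p^2 + 2*p + 1)/(p^2 - 11*p + 30)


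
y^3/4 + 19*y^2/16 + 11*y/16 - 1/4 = (y/4 + 1)*(y - 1/4)*(y + 1)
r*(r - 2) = r^2 - 2*r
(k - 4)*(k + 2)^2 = k^3 - 12*k - 16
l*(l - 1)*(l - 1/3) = l^3 - 4*l^2/3 + l/3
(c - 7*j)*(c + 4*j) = c^2 - 3*c*j - 28*j^2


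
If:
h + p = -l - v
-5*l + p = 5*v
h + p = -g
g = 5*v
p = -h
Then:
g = 0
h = 0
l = 0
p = 0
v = 0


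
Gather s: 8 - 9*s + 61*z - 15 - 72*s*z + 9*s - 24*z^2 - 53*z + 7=-72*s*z - 24*z^2 + 8*z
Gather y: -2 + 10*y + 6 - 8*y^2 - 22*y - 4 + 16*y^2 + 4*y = 8*y^2 - 8*y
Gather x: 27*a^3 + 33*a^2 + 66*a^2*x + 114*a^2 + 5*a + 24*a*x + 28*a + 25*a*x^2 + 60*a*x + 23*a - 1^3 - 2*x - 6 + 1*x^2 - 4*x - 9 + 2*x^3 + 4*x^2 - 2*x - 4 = 27*a^3 + 147*a^2 + 56*a + 2*x^3 + x^2*(25*a + 5) + x*(66*a^2 + 84*a - 8) - 20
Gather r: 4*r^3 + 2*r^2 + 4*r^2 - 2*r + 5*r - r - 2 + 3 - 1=4*r^3 + 6*r^2 + 2*r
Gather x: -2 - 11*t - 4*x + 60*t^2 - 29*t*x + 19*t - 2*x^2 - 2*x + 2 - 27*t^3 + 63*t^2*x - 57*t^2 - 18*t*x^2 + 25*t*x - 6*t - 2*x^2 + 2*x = -27*t^3 + 3*t^2 + 2*t + x^2*(-18*t - 4) + x*(63*t^2 - 4*t - 4)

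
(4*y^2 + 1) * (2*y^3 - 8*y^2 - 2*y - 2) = 8*y^5 - 32*y^4 - 6*y^3 - 16*y^2 - 2*y - 2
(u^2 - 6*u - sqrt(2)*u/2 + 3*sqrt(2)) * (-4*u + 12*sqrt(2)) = -4*u^3 + 14*sqrt(2)*u^2 + 24*u^2 - 84*sqrt(2)*u - 12*u + 72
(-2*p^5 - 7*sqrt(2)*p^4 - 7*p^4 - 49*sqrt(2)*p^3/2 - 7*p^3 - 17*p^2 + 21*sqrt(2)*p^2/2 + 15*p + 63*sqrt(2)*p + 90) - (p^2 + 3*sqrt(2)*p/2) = -2*p^5 - 7*sqrt(2)*p^4 - 7*p^4 - 49*sqrt(2)*p^3/2 - 7*p^3 - 18*p^2 + 21*sqrt(2)*p^2/2 + 15*p + 123*sqrt(2)*p/2 + 90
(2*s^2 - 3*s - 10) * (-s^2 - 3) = -2*s^4 + 3*s^3 + 4*s^2 + 9*s + 30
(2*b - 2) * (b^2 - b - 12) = 2*b^3 - 4*b^2 - 22*b + 24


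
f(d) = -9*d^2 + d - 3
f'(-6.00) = 109.00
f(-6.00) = -333.00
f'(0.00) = 1.00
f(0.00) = -3.00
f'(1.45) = -25.10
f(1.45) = -20.47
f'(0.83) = -13.94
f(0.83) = -8.37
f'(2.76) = -48.68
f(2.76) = -68.80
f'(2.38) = -41.84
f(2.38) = -51.60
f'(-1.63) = 30.34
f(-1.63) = -28.54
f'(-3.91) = 71.38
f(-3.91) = -144.50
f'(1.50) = -26.00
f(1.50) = -21.75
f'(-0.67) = 13.06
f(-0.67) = -7.71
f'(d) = 1 - 18*d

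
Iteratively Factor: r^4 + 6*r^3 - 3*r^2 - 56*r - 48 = (r + 4)*(r^3 + 2*r^2 - 11*r - 12) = (r + 1)*(r + 4)*(r^2 + r - 12) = (r - 3)*(r + 1)*(r + 4)*(r + 4)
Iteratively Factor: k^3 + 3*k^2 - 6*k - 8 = (k + 1)*(k^2 + 2*k - 8) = (k - 2)*(k + 1)*(k + 4)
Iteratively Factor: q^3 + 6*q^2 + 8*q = (q)*(q^2 + 6*q + 8) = q*(q + 4)*(q + 2)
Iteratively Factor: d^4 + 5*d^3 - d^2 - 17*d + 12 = (d - 1)*(d^3 + 6*d^2 + 5*d - 12) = (d - 1)^2*(d^2 + 7*d + 12) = (d - 1)^2*(d + 3)*(d + 4)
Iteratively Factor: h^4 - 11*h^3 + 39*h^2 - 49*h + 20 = (h - 1)*(h^3 - 10*h^2 + 29*h - 20) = (h - 4)*(h - 1)*(h^2 - 6*h + 5) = (h - 5)*(h - 4)*(h - 1)*(h - 1)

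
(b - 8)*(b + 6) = b^2 - 2*b - 48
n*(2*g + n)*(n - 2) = 2*g*n^2 - 4*g*n + n^3 - 2*n^2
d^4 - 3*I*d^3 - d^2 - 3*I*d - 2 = (d - 2*I)*(d - I)^2*(d + I)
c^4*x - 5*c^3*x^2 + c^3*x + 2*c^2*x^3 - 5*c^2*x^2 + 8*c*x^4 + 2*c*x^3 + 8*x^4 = (c - 4*x)*(c - 2*x)*(c + x)*(c*x + x)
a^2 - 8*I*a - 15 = (a - 5*I)*(a - 3*I)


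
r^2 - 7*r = r*(r - 7)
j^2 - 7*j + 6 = (j - 6)*(j - 1)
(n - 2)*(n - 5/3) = n^2 - 11*n/3 + 10/3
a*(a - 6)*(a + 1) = a^3 - 5*a^2 - 6*a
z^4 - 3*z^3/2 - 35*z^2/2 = z^2*(z - 5)*(z + 7/2)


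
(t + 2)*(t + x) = t^2 + t*x + 2*t + 2*x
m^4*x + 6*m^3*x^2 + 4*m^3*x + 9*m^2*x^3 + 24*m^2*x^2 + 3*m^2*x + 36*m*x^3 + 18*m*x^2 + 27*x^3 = (m + 3)*(m + 3*x)^2*(m*x + x)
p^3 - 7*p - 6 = (p - 3)*(p + 1)*(p + 2)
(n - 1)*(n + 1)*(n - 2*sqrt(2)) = n^3 - 2*sqrt(2)*n^2 - n + 2*sqrt(2)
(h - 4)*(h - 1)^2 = h^3 - 6*h^2 + 9*h - 4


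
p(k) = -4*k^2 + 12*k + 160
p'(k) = 12 - 8*k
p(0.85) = 167.31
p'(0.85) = 5.20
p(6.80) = 56.64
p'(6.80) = -42.40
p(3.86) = 146.72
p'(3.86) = -18.88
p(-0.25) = 156.75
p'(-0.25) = 14.00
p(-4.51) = 24.52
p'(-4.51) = 48.08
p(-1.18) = 140.27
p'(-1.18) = 21.44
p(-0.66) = 150.34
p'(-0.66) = 17.28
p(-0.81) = 147.66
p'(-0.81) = 18.48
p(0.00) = 160.00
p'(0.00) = 12.00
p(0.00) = 160.00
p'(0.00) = 12.00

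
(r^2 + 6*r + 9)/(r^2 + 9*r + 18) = (r + 3)/(r + 6)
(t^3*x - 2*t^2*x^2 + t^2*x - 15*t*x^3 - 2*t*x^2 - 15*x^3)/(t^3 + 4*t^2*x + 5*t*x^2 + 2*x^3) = x*(t^3 - 2*t^2*x + t^2 - 15*t*x^2 - 2*t*x - 15*x^2)/(t^3 + 4*t^2*x + 5*t*x^2 + 2*x^3)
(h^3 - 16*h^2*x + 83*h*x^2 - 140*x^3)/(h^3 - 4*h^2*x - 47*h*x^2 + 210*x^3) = (-h^2 + 11*h*x - 28*x^2)/(-h^2 - h*x + 42*x^2)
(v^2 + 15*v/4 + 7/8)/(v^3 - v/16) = 2*(2*v + 7)/(v*(4*v - 1))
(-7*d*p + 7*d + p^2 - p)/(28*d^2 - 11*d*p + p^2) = (p - 1)/(-4*d + p)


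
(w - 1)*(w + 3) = w^2 + 2*w - 3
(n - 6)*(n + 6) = n^2 - 36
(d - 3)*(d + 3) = d^2 - 9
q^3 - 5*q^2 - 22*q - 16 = (q - 8)*(q + 1)*(q + 2)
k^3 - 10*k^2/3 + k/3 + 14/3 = (k - 7/3)*(k - 2)*(k + 1)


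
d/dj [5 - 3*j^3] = -9*j^2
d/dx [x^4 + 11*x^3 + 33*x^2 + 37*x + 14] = 4*x^3 + 33*x^2 + 66*x + 37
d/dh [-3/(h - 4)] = 3/(h - 4)^2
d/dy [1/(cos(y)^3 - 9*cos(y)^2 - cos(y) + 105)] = (3*cos(y)^2 - 18*cos(y) - 1)*sin(y)/(sin(y)^2*cos(y) - 9*sin(y)^2 - 96)^2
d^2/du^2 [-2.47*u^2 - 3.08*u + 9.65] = -4.94000000000000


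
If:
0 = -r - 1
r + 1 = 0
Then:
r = -1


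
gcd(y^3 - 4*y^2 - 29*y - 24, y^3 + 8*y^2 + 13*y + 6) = y + 1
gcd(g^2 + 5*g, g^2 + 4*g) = g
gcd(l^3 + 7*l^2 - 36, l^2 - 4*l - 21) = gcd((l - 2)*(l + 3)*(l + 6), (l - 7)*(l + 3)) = l + 3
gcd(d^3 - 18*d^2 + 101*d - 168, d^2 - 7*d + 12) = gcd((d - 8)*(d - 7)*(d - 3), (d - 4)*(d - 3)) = d - 3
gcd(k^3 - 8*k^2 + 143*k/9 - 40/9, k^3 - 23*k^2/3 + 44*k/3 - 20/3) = k - 5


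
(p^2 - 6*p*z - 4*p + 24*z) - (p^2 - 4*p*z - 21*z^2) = -2*p*z - 4*p + 21*z^2 + 24*z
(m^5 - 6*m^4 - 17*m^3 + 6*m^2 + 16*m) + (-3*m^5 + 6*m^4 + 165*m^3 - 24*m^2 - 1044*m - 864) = -2*m^5 + 148*m^3 - 18*m^2 - 1028*m - 864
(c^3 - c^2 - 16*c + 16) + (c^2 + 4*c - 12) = c^3 - 12*c + 4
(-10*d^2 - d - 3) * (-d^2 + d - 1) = 10*d^4 - 9*d^3 + 12*d^2 - 2*d + 3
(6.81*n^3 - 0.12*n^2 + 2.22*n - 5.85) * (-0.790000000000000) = -5.3799*n^3 + 0.0948*n^2 - 1.7538*n + 4.6215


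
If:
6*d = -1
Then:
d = -1/6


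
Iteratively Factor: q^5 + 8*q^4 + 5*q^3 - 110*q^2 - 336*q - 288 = (q + 2)*(q^4 + 6*q^3 - 7*q^2 - 96*q - 144) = (q + 2)*(q + 3)*(q^3 + 3*q^2 - 16*q - 48) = (q + 2)*(q + 3)*(q + 4)*(q^2 - q - 12) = (q + 2)*(q + 3)^2*(q + 4)*(q - 4)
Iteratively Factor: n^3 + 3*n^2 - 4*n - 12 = (n - 2)*(n^2 + 5*n + 6) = (n - 2)*(n + 2)*(n + 3)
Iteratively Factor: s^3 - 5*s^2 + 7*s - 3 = (s - 1)*(s^2 - 4*s + 3) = (s - 3)*(s - 1)*(s - 1)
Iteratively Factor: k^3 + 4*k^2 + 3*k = (k + 3)*(k^2 + k) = k*(k + 3)*(k + 1)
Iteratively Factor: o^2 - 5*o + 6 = (o - 2)*(o - 3)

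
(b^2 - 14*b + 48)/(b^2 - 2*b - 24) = (b - 8)/(b + 4)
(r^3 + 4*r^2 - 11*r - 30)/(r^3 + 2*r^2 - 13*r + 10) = (r^2 - r - 6)/(r^2 - 3*r + 2)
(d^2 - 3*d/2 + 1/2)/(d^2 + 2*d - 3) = (d - 1/2)/(d + 3)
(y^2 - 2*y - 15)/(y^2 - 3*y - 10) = (y + 3)/(y + 2)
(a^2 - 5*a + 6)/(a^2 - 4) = (a - 3)/(a + 2)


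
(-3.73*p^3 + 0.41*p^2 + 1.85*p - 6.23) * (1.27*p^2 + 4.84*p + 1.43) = -4.7371*p^5 - 17.5325*p^4 - 1.0*p^3 + 1.6282*p^2 - 27.5077*p - 8.9089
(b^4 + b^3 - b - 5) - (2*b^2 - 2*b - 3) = b^4 + b^3 - 2*b^2 + b - 2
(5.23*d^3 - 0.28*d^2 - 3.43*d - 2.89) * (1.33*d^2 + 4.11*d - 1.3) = 6.9559*d^5 + 21.1229*d^4 - 12.5117*d^3 - 17.577*d^2 - 7.4189*d + 3.757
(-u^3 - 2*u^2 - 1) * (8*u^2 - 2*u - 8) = -8*u^5 - 14*u^4 + 12*u^3 + 8*u^2 + 2*u + 8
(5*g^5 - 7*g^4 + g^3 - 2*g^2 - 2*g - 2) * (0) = 0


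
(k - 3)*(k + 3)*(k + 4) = k^3 + 4*k^2 - 9*k - 36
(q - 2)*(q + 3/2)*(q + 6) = q^3 + 11*q^2/2 - 6*q - 18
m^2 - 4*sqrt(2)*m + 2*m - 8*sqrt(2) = (m + 2)*(m - 4*sqrt(2))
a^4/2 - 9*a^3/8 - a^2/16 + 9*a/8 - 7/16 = (a/2 + 1/2)*(a - 7/4)*(a - 1)*(a - 1/2)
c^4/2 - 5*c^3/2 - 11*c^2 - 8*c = c*(c/2 + 1)*(c - 8)*(c + 1)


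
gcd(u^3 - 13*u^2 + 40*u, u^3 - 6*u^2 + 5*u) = u^2 - 5*u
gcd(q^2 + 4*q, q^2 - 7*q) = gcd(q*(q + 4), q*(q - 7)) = q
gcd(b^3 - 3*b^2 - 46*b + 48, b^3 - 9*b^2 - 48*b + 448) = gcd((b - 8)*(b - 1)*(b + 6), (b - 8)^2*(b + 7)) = b - 8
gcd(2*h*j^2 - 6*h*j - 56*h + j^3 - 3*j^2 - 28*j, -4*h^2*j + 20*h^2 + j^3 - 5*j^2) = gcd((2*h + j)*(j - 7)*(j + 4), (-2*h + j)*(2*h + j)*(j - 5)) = 2*h + j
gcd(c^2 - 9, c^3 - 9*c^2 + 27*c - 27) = c - 3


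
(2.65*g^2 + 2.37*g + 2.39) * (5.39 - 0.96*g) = -2.544*g^3 + 12.0083*g^2 + 10.4799*g + 12.8821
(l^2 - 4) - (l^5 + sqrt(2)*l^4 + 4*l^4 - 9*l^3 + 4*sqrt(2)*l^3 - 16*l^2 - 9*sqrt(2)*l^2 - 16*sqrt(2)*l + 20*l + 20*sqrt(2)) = -l^5 - 4*l^4 - sqrt(2)*l^4 - 4*sqrt(2)*l^3 + 9*l^3 + 9*sqrt(2)*l^2 + 17*l^2 - 20*l + 16*sqrt(2)*l - 20*sqrt(2) - 4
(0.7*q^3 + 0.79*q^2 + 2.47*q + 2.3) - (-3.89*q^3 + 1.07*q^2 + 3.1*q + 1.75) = 4.59*q^3 - 0.28*q^2 - 0.63*q + 0.55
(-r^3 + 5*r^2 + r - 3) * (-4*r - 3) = 4*r^4 - 17*r^3 - 19*r^2 + 9*r + 9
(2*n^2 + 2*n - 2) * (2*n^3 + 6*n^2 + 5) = 4*n^5 + 16*n^4 + 8*n^3 - 2*n^2 + 10*n - 10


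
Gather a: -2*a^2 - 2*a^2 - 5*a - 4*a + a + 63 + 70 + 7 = -4*a^2 - 8*a + 140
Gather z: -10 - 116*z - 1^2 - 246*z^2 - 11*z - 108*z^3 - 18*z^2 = -108*z^3 - 264*z^2 - 127*z - 11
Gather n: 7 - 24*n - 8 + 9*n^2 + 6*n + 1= 9*n^2 - 18*n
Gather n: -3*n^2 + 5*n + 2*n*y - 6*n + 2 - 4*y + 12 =-3*n^2 + n*(2*y - 1) - 4*y + 14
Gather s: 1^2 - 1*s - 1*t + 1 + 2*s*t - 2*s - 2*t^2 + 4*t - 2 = s*(2*t - 3) - 2*t^2 + 3*t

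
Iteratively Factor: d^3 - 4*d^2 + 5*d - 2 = (d - 2)*(d^2 - 2*d + 1) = (d - 2)*(d - 1)*(d - 1)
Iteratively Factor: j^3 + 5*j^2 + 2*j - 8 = (j + 2)*(j^2 + 3*j - 4) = (j - 1)*(j + 2)*(j + 4)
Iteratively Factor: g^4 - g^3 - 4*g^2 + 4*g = (g - 1)*(g^3 - 4*g) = (g - 2)*(g - 1)*(g^2 + 2*g) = (g - 2)*(g - 1)*(g + 2)*(g)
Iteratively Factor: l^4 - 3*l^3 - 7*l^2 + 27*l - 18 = (l - 1)*(l^3 - 2*l^2 - 9*l + 18) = (l - 2)*(l - 1)*(l^2 - 9) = (l - 3)*(l - 2)*(l - 1)*(l + 3)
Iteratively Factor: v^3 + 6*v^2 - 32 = (v - 2)*(v^2 + 8*v + 16) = (v - 2)*(v + 4)*(v + 4)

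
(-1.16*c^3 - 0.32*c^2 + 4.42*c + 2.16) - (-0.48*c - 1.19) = -1.16*c^3 - 0.32*c^2 + 4.9*c + 3.35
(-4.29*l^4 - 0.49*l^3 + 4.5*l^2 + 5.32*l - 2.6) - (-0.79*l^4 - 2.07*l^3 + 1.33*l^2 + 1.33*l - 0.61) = -3.5*l^4 + 1.58*l^3 + 3.17*l^2 + 3.99*l - 1.99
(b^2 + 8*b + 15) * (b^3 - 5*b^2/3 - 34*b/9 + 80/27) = b^5 + 19*b^4/3 - 19*b^3/9 - 1411*b^2/27 - 890*b/27 + 400/9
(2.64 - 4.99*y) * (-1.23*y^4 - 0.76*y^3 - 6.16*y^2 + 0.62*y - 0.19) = 6.1377*y^5 + 0.5452*y^4 + 28.732*y^3 - 19.3562*y^2 + 2.5849*y - 0.5016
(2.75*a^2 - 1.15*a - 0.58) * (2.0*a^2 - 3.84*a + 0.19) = 5.5*a^4 - 12.86*a^3 + 3.7785*a^2 + 2.0087*a - 0.1102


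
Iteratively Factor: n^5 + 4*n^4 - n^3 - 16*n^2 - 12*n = (n + 1)*(n^4 + 3*n^3 - 4*n^2 - 12*n) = (n + 1)*(n + 3)*(n^3 - 4*n) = n*(n + 1)*(n + 3)*(n^2 - 4) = n*(n - 2)*(n + 1)*(n + 3)*(n + 2)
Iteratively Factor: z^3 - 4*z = (z + 2)*(z^2 - 2*z) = (z - 2)*(z + 2)*(z)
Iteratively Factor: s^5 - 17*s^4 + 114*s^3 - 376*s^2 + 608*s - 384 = (s - 2)*(s^4 - 15*s^3 + 84*s^2 - 208*s + 192) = (s - 4)*(s - 2)*(s^3 - 11*s^2 + 40*s - 48) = (s - 4)^2*(s - 2)*(s^2 - 7*s + 12) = (s - 4)^3*(s - 2)*(s - 3)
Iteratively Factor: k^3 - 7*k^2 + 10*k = (k)*(k^2 - 7*k + 10) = k*(k - 2)*(k - 5)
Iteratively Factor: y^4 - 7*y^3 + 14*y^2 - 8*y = (y - 2)*(y^3 - 5*y^2 + 4*y) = y*(y - 2)*(y^2 - 5*y + 4) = y*(y - 4)*(y - 2)*(y - 1)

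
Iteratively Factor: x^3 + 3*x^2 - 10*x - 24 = (x + 4)*(x^2 - x - 6) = (x + 2)*(x + 4)*(x - 3)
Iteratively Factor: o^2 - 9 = (o - 3)*(o + 3)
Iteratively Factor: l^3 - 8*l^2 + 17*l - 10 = (l - 5)*(l^2 - 3*l + 2) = (l - 5)*(l - 1)*(l - 2)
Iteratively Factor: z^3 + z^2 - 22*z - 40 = (z + 2)*(z^2 - z - 20) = (z - 5)*(z + 2)*(z + 4)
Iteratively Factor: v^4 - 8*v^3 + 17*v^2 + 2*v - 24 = (v - 2)*(v^3 - 6*v^2 + 5*v + 12) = (v - 4)*(v - 2)*(v^2 - 2*v - 3) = (v - 4)*(v - 2)*(v + 1)*(v - 3)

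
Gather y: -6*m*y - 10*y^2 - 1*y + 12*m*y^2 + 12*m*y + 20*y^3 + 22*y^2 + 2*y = 20*y^3 + y^2*(12*m + 12) + y*(6*m + 1)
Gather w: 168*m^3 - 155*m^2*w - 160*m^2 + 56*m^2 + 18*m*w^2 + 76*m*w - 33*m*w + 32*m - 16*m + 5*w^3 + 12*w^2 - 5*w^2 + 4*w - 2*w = 168*m^3 - 104*m^2 + 16*m + 5*w^3 + w^2*(18*m + 7) + w*(-155*m^2 + 43*m + 2)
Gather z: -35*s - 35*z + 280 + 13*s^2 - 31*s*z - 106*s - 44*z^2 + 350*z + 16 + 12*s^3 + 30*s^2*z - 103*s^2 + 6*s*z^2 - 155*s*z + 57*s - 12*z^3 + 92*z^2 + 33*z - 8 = 12*s^3 - 90*s^2 - 84*s - 12*z^3 + z^2*(6*s + 48) + z*(30*s^2 - 186*s + 348) + 288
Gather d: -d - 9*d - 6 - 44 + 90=40 - 10*d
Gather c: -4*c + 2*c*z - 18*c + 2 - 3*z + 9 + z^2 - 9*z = c*(2*z - 22) + z^2 - 12*z + 11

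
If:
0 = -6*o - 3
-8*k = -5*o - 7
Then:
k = 9/16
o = -1/2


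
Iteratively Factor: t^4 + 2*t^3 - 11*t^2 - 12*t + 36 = (t - 2)*(t^3 + 4*t^2 - 3*t - 18) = (t - 2)^2*(t^2 + 6*t + 9) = (t - 2)^2*(t + 3)*(t + 3)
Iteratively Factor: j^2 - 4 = (j - 2)*(j + 2)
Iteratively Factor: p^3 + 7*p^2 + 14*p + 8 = (p + 1)*(p^2 + 6*p + 8) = (p + 1)*(p + 2)*(p + 4)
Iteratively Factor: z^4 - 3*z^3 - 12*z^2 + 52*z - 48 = (z - 2)*(z^3 - z^2 - 14*z + 24) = (z - 2)^2*(z^2 + z - 12) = (z - 3)*(z - 2)^2*(z + 4)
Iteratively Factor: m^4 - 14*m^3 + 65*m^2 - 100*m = (m - 5)*(m^3 - 9*m^2 + 20*m) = (m - 5)*(m - 4)*(m^2 - 5*m) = m*(m - 5)*(m - 4)*(m - 5)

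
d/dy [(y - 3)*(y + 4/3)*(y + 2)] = 3*y^2 + 2*y/3 - 22/3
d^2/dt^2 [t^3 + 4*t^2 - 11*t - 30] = 6*t + 8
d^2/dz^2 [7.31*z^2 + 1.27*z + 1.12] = 14.6200000000000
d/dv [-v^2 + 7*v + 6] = 7 - 2*v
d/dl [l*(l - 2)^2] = (l - 2)*(3*l - 2)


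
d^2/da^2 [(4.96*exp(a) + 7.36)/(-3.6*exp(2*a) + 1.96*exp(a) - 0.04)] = (-64.2815999999999*exp(4*a) - 416.54016*exp(3*a) + 160.08192*exp(2*a) - 24.42368*exp(a) - 0.58496)*exp(a)/(46.656*exp(6*a) - 76.2048*exp(5*a) + 43.04448*exp(4*a) - 9.222976*exp(3*a) + 0.478272*exp(2*a) - 0.009408*exp(a) + 6.4e-5)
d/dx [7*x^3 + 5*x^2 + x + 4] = 21*x^2 + 10*x + 1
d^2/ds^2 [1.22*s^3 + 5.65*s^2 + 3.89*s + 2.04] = 7.32*s + 11.3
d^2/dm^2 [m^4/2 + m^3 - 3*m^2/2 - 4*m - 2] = 6*m^2 + 6*m - 3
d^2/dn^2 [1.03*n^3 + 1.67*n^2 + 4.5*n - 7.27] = 6.18*n + 3.34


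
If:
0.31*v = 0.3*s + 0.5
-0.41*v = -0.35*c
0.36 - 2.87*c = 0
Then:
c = 0.13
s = -1.56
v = 0.11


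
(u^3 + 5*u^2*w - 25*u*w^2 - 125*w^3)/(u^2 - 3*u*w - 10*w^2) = (u^2 + 10*u*w + 25*w^2)/(u + 2*w)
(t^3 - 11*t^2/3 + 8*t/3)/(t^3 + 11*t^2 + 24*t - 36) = t*(3*t - 8)/(3*(t^2 + 12*t + 36))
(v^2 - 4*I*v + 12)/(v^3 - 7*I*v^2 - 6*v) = (v + 2*I)/(v*(v - I))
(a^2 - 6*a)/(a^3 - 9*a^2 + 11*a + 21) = a*(a - 6)/(a^3 - 9*a^2 + 11*a + 21)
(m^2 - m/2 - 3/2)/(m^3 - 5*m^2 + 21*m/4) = 2*(m + 1)/(m*(2*m - 7))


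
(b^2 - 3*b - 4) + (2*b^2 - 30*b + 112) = 3*b^2 - 33*b + 108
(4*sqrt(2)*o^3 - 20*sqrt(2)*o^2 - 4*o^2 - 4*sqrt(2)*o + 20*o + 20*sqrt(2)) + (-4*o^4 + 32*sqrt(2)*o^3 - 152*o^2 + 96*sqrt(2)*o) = -4*o^4 + 36*sqrt(2)*o^3 - 156*o^2 - 20*sqrt(2)*o^2 + 20*o + 92*sqrt(2)*o + 20*sqrt(2)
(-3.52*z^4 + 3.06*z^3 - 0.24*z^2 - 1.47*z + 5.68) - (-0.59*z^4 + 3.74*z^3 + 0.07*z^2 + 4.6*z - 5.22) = -2.93*z^4 - 0.68*z^3 - 0.31*z^2 - 6.07*z + 10.9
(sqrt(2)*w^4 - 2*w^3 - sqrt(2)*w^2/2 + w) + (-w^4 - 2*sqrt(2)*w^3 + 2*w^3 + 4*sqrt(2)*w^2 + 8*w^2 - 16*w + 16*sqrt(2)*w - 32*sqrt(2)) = -w^4 + sqrt(2)*w^4 - 2*sqrt(2)*w^3 + 7*sqrt(2)*w^2/2 + 8*w^2 - 15*w + 16*sqrt(2)*w - 32*sqrt(2)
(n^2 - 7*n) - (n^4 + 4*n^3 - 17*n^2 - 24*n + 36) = -n^4 - 4*n^3 + 18*n^2 + 17*n - 36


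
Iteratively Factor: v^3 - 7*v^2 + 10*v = (v)*(v^2 - 7*v + 10) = v*(v - 2)*(v - 5)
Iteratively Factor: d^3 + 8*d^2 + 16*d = (d + 4)*(d^2 + 4*d) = (d + 4)^2*(d)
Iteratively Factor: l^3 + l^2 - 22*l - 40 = (l - 5)*(l^2 + 6*l + 8) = (l - 5)*(l + 2)*(l + 4)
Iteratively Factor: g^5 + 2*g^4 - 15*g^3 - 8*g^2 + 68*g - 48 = (g + 4)*(g^4 - 2*g^3 - 7*g^2 + 20*g - 12) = (g - 1)*(g + 4)*(g^3 - g^2 - 8*g + 12) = (g - 2)*(g - 1)*(g + 4)*(g^2 + g - 6) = (g - 2)*(g - 1)*(g + 3)*(g + 4)*(g - 2)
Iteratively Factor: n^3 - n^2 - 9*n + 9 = (n + 3)*(n^2 - 4*n + 3) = (n - 3)*(n + 3)*(n - 1)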